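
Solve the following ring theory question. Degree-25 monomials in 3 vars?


C(d+n-1,n-1)=C(27,2)=351


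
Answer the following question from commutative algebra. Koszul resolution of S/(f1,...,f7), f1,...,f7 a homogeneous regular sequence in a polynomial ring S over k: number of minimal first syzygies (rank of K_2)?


Regular sequence => Koszul complex is the minimal free resolution.
Syz_1 minimally generated by Koszul relations f_i*e_j - f_j*e_i (i<j): mu(Syz_1) = beta_2 = C(m,2) = m(m-1)/2
m=7
7*6/2 = 21


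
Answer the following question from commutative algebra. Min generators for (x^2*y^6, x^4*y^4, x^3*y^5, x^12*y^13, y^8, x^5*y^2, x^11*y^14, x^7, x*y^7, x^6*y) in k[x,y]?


Remove redundant (divisible by others).
x^12*y^13 redundant.
x^11*y^14 redundant.
Min: x^7, x^6*y, x^5*y^2, x^4*y^4, x^3*y^5, x^2*y^6, x*y^7, y^8
Count=8


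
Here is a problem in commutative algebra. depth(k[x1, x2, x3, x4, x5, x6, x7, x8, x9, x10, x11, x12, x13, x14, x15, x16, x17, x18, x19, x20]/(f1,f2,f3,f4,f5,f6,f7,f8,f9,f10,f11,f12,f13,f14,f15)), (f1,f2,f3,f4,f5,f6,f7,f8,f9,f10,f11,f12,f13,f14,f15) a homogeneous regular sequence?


depth(R)=20
depth(R/I)=20-15=5


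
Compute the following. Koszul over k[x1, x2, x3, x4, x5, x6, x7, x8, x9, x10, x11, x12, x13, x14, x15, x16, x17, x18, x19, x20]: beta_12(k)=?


C(n,i)=C(20,12)=125970


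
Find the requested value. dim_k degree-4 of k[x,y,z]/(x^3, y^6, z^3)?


Need i<3, j<6, k<3 with i+j+k=4.
For each i, j ranges over max(0,4-i-2)..min(5,4-i):
  i=0: j in [2,4] -> 3
  i=1: j in [1,3] -> 3
  i=2: j in [0,2] -> 3
H(4) = 3+3+3 = 9


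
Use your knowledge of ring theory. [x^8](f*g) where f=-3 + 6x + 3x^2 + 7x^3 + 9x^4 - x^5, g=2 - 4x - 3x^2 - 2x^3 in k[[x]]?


[x^8] = sum a_i*b_j, i+j=8
  -1*-2=2
Sum=2


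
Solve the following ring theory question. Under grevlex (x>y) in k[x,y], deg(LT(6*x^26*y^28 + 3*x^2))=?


LT: 6*x^26*y^28
deg_x=26, deg_y=28
Total=26+28=54


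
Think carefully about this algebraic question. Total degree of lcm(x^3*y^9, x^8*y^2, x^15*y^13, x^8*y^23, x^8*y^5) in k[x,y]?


lcm = componentwise max:
x: max(3,8,15,8,8)=15
y: max(9,2,13,23,5)=23
Total=15+23=38


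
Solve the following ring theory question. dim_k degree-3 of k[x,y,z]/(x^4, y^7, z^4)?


Need i<4, j<7, k<4 with i+j+k=3.
For each i, j ranges over max(0,3-i-3)..min(6,3-i):
  i=0: j in [0,3] -> 4
  i=1: j in [0,2] -> 3
  i=2: j in [0,1] -> 2
  i=3: j in [0,0] -> 1
H(3) = 4+3+2+1 = 10


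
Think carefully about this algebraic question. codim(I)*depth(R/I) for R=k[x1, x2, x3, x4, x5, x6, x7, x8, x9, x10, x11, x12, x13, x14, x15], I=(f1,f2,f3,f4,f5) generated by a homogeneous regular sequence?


codim=5, depth=dim(R/I)=15-5=10
Product=5*10=50


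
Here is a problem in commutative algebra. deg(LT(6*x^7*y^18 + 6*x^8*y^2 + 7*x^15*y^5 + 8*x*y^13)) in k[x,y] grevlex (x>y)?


LT: 6*x^7*y^18
deg_x=7, deg_y=18
Total=7+18=25


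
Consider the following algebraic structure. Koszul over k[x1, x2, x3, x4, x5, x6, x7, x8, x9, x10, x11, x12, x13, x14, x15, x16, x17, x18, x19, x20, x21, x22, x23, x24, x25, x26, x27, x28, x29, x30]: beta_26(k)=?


C(n,i)=C(30,26)=27405


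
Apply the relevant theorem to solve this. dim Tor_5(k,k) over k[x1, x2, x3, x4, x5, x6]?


Koszul: C(n,i)=C(6,5)=6


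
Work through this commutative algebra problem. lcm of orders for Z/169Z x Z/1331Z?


Exponent = lcm of the cyclic orders; pairwise coprime => product.
13^2*11^3=169*1331=224939


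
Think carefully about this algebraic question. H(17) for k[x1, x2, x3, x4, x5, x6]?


C(d+n-1,n-1)=C(22,5)=26334


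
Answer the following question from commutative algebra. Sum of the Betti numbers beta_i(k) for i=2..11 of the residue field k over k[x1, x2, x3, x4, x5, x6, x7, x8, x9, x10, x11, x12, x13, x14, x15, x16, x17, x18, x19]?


Koszul resolution: beta_i(k)=C(n,i), n=19
C(19,2)=171, C(19,3)=969, C(19,4)=3876, C(19,5)=11628, C(19,6)=27132, C(19,7)=50388, C(19,8)=75582, C(19,9)=92378, C(19,10)=92378, C(19,11)=75582
Sum=430084


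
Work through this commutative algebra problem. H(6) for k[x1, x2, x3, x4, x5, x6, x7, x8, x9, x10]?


C(d+n-1,n-1)=C(15,9)=5005


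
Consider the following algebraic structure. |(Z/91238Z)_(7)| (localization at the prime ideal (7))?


7-primary part: 91238=7^4*38
Size=7^4=2401


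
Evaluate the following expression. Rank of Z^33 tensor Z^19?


rank(M(x)N) = rank(M)*rank(N)
33*19 = 627


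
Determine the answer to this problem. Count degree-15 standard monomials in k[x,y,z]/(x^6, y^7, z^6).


Need i<6, j<7, k<6 with i+j+k=15.
For each i, j ranges over max(0,15-i-5)..min(6,15-i):
  i=0: j in [10,6] -> 0
  i=1: j in [9,6] -> 0
  i=2: j in [8,6] -> 0
  i=3: j in [7,6] -> 0
  i=4: j in [6,6] -> 1
  i=5: j in [5,6] -> 2
H(15) = 0+0+0+0+1+2 = 3


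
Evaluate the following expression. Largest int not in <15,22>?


gcd(15,22)=1 => F=ab-a-b=15*22-15-22=330-37=293


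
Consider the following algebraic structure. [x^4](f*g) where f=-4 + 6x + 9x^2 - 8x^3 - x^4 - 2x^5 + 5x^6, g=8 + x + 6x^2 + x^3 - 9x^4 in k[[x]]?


[x^4] = sum a_i*b_j, i+j=4
  -4*-9=36
  6*1=6
  9*6=54
  -8*1=-8
  -1*8=-8
Sum=80


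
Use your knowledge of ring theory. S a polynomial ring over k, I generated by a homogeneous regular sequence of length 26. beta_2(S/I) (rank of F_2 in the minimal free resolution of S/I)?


Regular sequence => Koszul complex is the minimal free resolution.
Syz_1 minimally generated by Koszul relations f_i*e_j - f_j*e_i (i<j): mu(Syz_1) = beta_2 = C(m,2) = m(m-1)/2
m=26
26*25/2 = 325


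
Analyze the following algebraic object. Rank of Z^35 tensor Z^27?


rank(M(x)N) = rank(M)*rank(N)
35*27 = 945


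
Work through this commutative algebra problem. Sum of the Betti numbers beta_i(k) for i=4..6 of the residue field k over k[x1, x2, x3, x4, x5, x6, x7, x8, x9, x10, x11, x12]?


Koszul resolution: beta_i(k)=C(n,i), n=12
C(12,4)=495, C(12,5)=792, C(12,6)=924
Sum=2211


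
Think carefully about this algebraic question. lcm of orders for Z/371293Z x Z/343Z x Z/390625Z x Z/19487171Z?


Exponent = lcm of the cyclic orders; pairwise coprime => product.
13^5*7^3*5^8*11^7=371293*343*390625*19487171=969437270492706640625


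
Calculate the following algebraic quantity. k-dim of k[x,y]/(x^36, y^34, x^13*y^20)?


k[x,y]/I, I = (x^36, y^34, x^13*y^20)
Rect: 36x34=1224. Corner: (36-13)x(34-20)=322.
dim = 1224-322 = 902


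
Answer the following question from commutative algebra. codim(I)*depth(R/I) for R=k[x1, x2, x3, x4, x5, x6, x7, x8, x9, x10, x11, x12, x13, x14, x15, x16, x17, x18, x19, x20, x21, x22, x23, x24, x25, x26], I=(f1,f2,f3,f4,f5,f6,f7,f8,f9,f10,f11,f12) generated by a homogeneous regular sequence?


codim=12, depth=dim(R/I)=26-12=14
Product=12*14=168


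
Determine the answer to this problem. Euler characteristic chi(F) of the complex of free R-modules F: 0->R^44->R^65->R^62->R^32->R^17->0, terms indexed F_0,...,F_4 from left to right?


chi = sum (-1)^i * rank:
(-1)^0*44=44
(-1)^1*65=-65
(-1)^2*62=62
(-1)^3*32=-32
(-1)^4*17=17
chi=26


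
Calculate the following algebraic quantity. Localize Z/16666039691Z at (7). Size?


7-primary part: 16666039691=7^10*59
Size=7^10=282475249


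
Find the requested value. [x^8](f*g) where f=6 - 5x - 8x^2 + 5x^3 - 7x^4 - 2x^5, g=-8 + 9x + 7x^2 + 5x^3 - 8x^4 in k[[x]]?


[x^8] = sum a_i*b_j, i+j=8
  -7*-8=56
  -2*5=-10
Sum=46


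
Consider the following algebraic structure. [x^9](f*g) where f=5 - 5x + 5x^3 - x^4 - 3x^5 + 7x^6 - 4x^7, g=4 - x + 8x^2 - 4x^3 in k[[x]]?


[x^9] = sum a_i*b_j, i+j=9
  7*-4=-28
  -4*8=-32
Sum=-60


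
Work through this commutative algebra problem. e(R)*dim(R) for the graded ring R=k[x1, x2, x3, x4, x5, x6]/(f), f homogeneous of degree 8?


e(R)=deg(f)=8, dim(R)=6-1=5
e*dim=8*5=40


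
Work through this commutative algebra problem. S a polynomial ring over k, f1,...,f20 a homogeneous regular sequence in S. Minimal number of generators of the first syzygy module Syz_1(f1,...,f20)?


Regular sequence => Koszul complex is the minimal free resolution.
Syz_1 minimally generated by Koszul relations f_i*e_j - f_j*e_i (i<j): mu(Syz_1) = beta_2 = C(m,2) = m(m-1)/2
m=20
20*19/2 = 190


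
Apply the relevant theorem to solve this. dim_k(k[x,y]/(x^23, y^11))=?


Basis: x^i*y^j, i<23, j<11
23*11=253


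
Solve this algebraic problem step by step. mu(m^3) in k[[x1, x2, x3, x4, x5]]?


C(n+d-1,d)=C(7,3)=35


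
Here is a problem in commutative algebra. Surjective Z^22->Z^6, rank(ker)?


rank(ker) = 22-6 = 16


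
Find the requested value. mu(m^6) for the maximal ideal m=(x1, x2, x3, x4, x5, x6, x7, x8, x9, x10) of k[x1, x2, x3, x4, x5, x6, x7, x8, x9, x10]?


Graded Nakayama: mu(m^d) = dim_k (m^d/m^(d+1)) = #degree-6 monomials in 10 vars
C(n+d-1,d)=C(15,6)=5005


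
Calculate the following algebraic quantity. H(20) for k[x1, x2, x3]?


C(d+n-1,n-1)=C(22,2)=231


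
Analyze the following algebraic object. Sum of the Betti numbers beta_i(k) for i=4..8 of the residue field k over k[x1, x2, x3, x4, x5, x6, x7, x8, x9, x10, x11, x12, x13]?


Koszul resolution: beta_i(k)=C(n,i), n=13
C(13,4)=715, C(13,5)=1287, C(13,6)=1716, C(13,7)=1716, C(13,8)=1287
Sum=6721


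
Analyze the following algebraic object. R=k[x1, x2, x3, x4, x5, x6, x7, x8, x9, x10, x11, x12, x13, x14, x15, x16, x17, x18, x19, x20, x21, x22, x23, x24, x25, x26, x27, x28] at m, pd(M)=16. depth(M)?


pd+depth=depth(R)=28
depth=28-16=12


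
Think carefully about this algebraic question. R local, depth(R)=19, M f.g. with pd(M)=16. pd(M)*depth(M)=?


pd+depth=19
depth=19-16=3
pd*depth=16*3=48


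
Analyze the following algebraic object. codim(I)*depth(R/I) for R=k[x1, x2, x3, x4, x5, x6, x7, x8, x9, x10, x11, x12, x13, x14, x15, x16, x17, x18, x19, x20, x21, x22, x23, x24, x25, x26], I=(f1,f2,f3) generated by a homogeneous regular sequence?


codim=3, depth=dim(R/I)=26-3=23
Product=3*23=69


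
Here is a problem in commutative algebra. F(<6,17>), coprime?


gcd(6,17)=1 => F=ab-a-b=6*17-6-17=102-23=79


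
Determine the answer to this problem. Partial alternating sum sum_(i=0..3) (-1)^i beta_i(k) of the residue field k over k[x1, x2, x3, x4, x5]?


Koszul resolution: beta_i(k)=C(n,i), n=5
sum_(i=0..p) (-1)^i C(n,i) = (-1)^p C(n-1,p)
(-1)^3*C(4,3) = (-1)^3*4 = -4


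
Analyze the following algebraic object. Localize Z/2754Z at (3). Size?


3-primary part: 2754=3^4*34
Size=3^4=81


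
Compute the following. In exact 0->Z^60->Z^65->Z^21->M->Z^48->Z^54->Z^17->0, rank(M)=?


Alt sum=0:
(-1)^0*60 + (-1)^1*65 + (-1)^2*21 + (-1)^3*? + (-1)^4*48 + (-1)^5*54 + (-1)^6*17=0
rank(M)=27


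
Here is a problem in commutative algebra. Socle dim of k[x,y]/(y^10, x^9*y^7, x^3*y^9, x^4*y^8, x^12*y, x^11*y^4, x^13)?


Socle = ann(m) = span of standard monomials u with x*u, y*u in I (staircase corners).
Minimal generators: x^13, x^12*y, x^11*y^4, x^9*y^7, x^4*y^8, x^3*y^9, y^10
Corners: x^2y^9, x^3y^8, x^8y^7, x^10y^6, x^11y^3, x^12
Socle dim=6


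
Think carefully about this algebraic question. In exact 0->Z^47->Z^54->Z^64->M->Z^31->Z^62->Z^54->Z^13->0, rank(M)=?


Alt sum=0:
(-1)^0*47 + (-1)^1*54 + (-1)^2*64 + (-1)^3*? + (-1)^4*31 + (-1)^5*62 + (-1)^6*54 + (-1)^7*13=0
rank(M)=67


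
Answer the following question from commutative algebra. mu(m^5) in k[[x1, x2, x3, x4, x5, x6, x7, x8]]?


C(n+d-1,d)=C(12,5)=792


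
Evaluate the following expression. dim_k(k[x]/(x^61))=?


Basis: 1,x,...,x^60
dim=61


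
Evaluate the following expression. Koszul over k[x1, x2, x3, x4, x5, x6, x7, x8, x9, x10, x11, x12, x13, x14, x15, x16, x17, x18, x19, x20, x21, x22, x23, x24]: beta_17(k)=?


C(n,i)=C(24,17)=346104


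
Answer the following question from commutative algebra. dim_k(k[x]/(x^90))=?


Basis: 1,x,...,x^89
dim=90


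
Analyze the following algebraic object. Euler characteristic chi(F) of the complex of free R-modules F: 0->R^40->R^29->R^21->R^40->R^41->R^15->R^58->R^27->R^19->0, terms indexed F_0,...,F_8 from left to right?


chi = sum (-1)^i * rank:
(-1)^0*40=40
(-1)^1*29=-29
(-1)^2*21=21
(-1)^3*40=-40
(-1)^4*41=41
(-1)^5*15=-15
(-1)^6*58=58
(-1)^7*27=-27
(-1)^8*19=19
chi=68


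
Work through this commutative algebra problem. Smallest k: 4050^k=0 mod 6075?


4050^k mod 6075:
k=1: 4050
k=2: 0
First zero at k = 2


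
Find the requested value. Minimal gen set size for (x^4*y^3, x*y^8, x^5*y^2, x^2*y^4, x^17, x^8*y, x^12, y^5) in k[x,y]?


Remove redundant (divisible by others).
x*y^8 redundant.
x^17 redundant.
Min: x^12, x^8*y, x^5*y^2, x^4*y^3, x^2*y^4, y^5
Count=6


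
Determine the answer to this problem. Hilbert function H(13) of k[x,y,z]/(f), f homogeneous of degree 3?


C(15,2)-C(12,2)=105-66=39


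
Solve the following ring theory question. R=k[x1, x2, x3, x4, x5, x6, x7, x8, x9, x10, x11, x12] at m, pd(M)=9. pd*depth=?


pd+depth=12
depth=12-9=3
pd*depth=9*3=27


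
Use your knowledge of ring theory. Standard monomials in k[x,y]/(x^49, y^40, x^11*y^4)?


k[x,y]/I, I = (x^49, y^40, x^11*y^4)
Rect: 49x40=1960. Corner: (49-11)x(40-4)=1368.
dim = 1960-1368 = 592


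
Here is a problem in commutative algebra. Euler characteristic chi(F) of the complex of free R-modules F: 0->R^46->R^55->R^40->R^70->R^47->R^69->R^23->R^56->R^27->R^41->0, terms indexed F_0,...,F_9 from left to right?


chi = sum (-1)^i * rank:
(-1)^0*46=46
(-1)^1*55=-55
(-1)^2*40=40
(-1)^3*70=-70
(-1)^4*47=47
(-1)^5*69=-69
(-1)^6*23=23
(-1)^7*56=-56
(-1)^8*27=27
(-1)^9*41=-41
chi=-108


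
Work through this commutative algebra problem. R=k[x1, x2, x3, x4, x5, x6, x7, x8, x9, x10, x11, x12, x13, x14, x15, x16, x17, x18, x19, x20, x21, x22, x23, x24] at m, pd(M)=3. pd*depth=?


pd+depth=24
depth=24-3=21
pd*depth=3*21=63


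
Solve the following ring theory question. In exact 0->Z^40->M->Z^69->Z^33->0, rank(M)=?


Alt sum=0:
(-1)^0*40 + (-1)^1*? + (-1)^2*69 + (-1)^3*33=0
rank(M)=76


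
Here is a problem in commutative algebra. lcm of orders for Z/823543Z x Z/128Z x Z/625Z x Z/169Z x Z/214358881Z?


Exponent = lcm of the cyclic orders; pairwise coprime => product.
7^7*2^7*5^4*13^2*11^8=823543*128*625*169*214358881=2386736380246378160000


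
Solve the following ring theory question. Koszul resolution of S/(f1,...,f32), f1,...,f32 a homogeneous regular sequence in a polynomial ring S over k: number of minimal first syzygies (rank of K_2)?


Regular sequence => Koszul complex is the minimal free resolution.
Syz_1 minimally generated by Koszul relations f_i*e_j - f_j*e_i (i<j): mu(Syz_1) = beta_2 = C(m,2) = m(m-1)/2
m=32
32*31/2 = 496


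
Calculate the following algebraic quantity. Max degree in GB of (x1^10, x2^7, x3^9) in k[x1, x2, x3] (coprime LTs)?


Pure powers, coprime LTs => already GB.
Degrees: 10, 7, 9
Max=10


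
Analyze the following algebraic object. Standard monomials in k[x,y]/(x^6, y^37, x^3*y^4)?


k[x,y]/I, I = (x^6, y^37, x^3*y^4)
Rect: 6x37=222. Corner: (6-3)x(37-4)=99.
dim = 222-99 = 123


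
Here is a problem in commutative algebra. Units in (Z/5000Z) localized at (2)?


Local ring = Z/8Z.
phi(8) = 2^2*(2-1) = 4


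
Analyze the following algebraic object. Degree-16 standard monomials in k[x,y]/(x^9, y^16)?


k[x,y], I = (x^9, y^16), d = 16
Need i < 9 and d-i < 16.
Range: 1 <= i <= 8.
H(16) = 8


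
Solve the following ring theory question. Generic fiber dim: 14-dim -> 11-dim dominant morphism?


dim(fiber)=dim(X)-dim(Y)=14-11=3


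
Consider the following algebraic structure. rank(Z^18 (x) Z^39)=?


rank(M(x)N) = rank(M)*rank(N)
18*39 = 702


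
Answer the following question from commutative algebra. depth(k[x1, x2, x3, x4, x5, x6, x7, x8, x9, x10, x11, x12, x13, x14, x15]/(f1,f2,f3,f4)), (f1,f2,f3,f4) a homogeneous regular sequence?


depth(R)=15
depth(R/I)=15-4=11


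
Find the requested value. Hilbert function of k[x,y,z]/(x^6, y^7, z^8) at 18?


Need i<6, j<7, k<8 with i+j+k=18.
For each i, j ranges over max(0,18-i-7)..min(6,18-i):
  i=0: j in [11,6] -> 0
  i=1: j in [10,6] -> 0
  i=2: j in [9,6] -> 0
  i=3: j in [8,6] -> 0
  i=4: j in [7,6] -> 0
  i=5: j in [6,6] -> 1
H(18) = 0+0+0+0+0+1 = 1


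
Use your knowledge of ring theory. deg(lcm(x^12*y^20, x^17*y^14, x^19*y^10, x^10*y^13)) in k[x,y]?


lcm = componentwise max:
x: max(12,17,19,10)=19
y: max(20,14,10,13)=20
Total=19+20=39


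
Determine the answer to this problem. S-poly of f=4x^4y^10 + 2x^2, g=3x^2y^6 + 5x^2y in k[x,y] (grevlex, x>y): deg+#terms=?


LT(f)=4x^4y^10, LT(g)=3x^2y^6
lcm(LM)=x^4y^10
S(f,g) (scaled by 12 to clear denominators) = 3*f - 4x^2y^4*g = -20x^4y^5 + 6x^2
2 terms, deg 9.
9+2=11


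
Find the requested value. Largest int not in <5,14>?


gcd(5,14)=1 => F=ab-a-b=5*14-5-14=70-19=51


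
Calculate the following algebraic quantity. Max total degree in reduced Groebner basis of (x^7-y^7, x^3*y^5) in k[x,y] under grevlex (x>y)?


LT(f1)=x^7, LT(f2)=x^3y^5, lcm=x^7y^5
S(f1,f2) = y^5*f1 - x^4*f2 = -y^12
Reduced GB = {f1, f2, y^12}; degrees 7, 8, 12
Max = 12


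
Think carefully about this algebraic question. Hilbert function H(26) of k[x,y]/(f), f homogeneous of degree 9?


H(t)=d for t>=d-1.
d=9, t=26
H(26)=9


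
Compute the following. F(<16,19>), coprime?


gcd(16,19)=1 => F=ab-a-b=16*19-16-19=304-35=269


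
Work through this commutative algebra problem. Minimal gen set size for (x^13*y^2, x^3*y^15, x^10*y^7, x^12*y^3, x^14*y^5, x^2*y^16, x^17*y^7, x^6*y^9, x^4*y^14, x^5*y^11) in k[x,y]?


Remove redundant (divisible by others).
x^17*y^7 redundant.
x^14*y^5 redundant.
Min: x^13*y^2, x^12*y^3, x^10*y^7, x^6*y^9, x^5*y^11, x^4*y^14, x^3*y^15, x^2*y^16
Count=8


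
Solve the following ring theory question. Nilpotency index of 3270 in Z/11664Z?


3270^k mod 11664:
k=1: 3270
k=2: 8676
k=3: 3672
k=4: 5184
k=5: 3888
k=6: 0
First zero at k = 6


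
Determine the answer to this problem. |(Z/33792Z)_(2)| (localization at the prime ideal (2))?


2-primary part: 33792=2^10*33
Size=2^10=1024


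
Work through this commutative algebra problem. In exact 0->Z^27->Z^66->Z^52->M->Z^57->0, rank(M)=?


Alt sum=0:
(-1)^0*27 + (-1)^1*66 + (-1)^2*52 + (-1)^3*? + (-1)^4*57=0
rank(M)=70


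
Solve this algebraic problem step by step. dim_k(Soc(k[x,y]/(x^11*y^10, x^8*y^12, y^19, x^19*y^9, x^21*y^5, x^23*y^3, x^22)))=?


Socle = ann(m) = span of standard monomials u with x*u, y*u in I (staircase corners).
Redundant generators: x^23*y^3
Minimal generators: x^22, x^21*y^5, x^19*y^9, x^11*y^10, x^8*y^12, y^19
Corners: x^7y^18, x^10y^11, x^18y^9, x^20y^8, x^21y^4
Socle dim=5


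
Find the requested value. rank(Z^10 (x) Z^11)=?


rank(M(x)N) = rank(M)*rank(N)
10*11 = 110


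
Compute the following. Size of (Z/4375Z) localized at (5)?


5-primary part: 4375=5^4*7
Size=5^4=625


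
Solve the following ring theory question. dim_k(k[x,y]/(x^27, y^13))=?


Basis: x^i*y^j, i<27, j<13
27*13=351


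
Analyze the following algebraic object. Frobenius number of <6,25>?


gcd(6,25)=1 => F=ab-a-b=6*25-6-25=150-31=119


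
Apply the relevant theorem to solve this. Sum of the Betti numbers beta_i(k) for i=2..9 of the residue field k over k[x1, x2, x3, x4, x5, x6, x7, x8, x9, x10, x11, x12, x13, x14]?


Koszul resolution: beta_i(k)=C(n,i), n=14
C(14,2)=91, C(14,3)=364, C(14,4)=1001, C(14,5)=2002, C(14,6)=3003, C(14,7)=3432, C(14,8)=3003, C(14,9)=2002
Sum=14898


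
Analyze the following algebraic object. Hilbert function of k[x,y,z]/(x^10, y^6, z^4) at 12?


Need i<10, j<6, k<4 with i+j+k=12.
For each i, j ranges over max(0,12-i-3)..min(5,12-i):
  i=0: j in [9,5] -> 0
  i=1: j in [8,5] -> 0
  i=2: j in [7,5] -> 0
  i=3: j in [6,5] -> 0
  i=4: j in [5,5] -> 1
  i=5: j in [4,5] -> 2
  i=6: j in [3,5] -> 3
  i=7: j in [2,5] -> 4
  i=8: j in [1,4] -> 4
  i=9: j in [0,3] -> 4
H(12) = 0+0+0+0+1+2+3+4+4+4 = 18


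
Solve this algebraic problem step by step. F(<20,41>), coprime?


gcd(20,41)=1 => F=ab-a-b=20*41-20-41=820-61=759


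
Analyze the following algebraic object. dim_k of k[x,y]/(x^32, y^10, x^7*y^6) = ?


k[x,y]/I, I = (x^32, y^10, x^7*y^6)
Rect: 32x10=320. Corner: (32-7)x(10-6)=100.
dim = 320-100 = 220


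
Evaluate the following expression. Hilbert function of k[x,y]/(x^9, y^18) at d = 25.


k[x,y], I = (x^9, y^18), d = 25
Need i < 9 and d-i < 18.
Range: 8 <= i <= 8.
H(25) = 1


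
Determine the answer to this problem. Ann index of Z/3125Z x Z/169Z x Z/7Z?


Exponent = lcm of the cyclic orders; pairwise coprime => product.
5^5*13^2*7^1=3125*169*7=3696875


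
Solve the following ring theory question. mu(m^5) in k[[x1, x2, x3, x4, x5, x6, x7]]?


C(n+d-1,d)=C(11,5)=462


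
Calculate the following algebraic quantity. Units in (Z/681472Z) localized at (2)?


Local ring = Z/512Z.
phi(512) = 2^8*(2-1) = 256


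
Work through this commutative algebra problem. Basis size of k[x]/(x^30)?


Basis: 1,x,...,x^29
dim=30


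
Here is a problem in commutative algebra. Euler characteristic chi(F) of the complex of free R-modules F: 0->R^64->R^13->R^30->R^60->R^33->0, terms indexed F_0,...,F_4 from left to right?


chi = sum (-1)^i * rank:
(-1)^0*64=64
(-1)^1*13=-13
(-1)^2*30=30
(-1)^3*60=-60
(-1)^4*33=33
chi=54


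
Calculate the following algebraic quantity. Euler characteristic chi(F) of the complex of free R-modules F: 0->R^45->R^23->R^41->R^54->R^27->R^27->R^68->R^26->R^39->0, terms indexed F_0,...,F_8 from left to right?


chi = sum (-1)^i * rank:
(-1)^0*45=45
(-1)^1*23=-23
(-1)^2*41=41
(-1)^3*54=-54
(-1)^4*27=27
(-1)^5*27=-27
(-1)^6*68=68
(-1)^7*26=-26
(-1)^8*39=39
chi=90


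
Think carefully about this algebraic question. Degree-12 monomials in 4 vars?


C(d+n-1,n-1)=C(15,3)=455


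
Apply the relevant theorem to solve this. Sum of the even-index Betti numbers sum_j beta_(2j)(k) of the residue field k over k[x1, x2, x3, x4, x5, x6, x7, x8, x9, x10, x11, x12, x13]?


Koszul resolution: beta_i(k)=C(n,i), n=13
sum_even C(13,i) = 2^(n-1) = 2^12 = 4096


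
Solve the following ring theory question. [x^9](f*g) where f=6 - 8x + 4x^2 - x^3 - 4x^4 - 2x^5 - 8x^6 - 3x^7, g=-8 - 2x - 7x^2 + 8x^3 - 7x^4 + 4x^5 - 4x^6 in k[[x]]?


[x^9] = sum a_i*b_j, i+j=9
  -1*-4=4
  -4*4=-16
  -2*-7=14
  -8*8=-64
  -3*-7=21
Sum=-41


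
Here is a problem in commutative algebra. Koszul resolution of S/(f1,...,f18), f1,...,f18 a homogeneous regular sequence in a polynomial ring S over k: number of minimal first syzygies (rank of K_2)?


Regular sequence => Koszul complex is the minimal free resolution.
Syz_1 minimally generated by Koszul relations f_i*e_j - f_j*e_i (i<j): mu(Syz_1) = beta_2 = C(m,2) = m(m-1)/2
m=18
18*17/2 = 153


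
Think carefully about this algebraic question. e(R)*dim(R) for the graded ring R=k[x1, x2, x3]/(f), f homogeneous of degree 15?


e(R)=deg(f)=15, dim(R)=3-1=2
e*dim=15*2=30


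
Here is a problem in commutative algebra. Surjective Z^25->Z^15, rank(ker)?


rank(ker) = 25-15 = 10


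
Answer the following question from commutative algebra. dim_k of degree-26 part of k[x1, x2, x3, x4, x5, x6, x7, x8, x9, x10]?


C(d+n-1,n-1)=C(35,9)=70607460


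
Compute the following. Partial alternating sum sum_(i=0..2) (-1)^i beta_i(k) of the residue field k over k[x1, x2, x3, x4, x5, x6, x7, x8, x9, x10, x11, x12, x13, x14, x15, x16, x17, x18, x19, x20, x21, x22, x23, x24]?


Koszul resolution: beta_i(k)=C(n,i), n=24
sum_(i=0..p) (-1)^i C(n,i) = (-1)^p C(n-1,p)
(-1)^2*C(23,2) = (-1)^2*253 = 253


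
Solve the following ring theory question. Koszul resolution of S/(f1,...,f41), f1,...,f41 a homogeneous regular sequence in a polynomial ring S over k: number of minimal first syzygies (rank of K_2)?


Regular sequence => Koszul complex is the minimal free resolution.
Syz_1 minimally generated by Koszul relations f_i*e_j - f_j*e_i (i<j): mu(Syz_1) = beta_2 = C(m,2) = m(m-1)/2
m=41
41*40/2 = 820


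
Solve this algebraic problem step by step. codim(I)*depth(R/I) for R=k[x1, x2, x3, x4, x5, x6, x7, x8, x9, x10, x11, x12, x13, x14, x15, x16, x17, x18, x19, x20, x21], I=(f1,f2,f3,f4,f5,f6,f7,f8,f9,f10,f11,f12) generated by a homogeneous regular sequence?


codim=12, depth=dim(R/I)=21-12=9
Product=12*9=108


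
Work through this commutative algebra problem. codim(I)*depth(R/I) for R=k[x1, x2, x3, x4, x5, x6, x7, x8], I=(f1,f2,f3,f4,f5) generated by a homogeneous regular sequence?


codim=5, depth=dim(R/I)=8-5=3
Product=5*3=15


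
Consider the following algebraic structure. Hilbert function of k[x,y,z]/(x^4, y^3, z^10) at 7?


Need i<4, j<3, k<10 with i+j+k=7.
For each i, j ranges over max(0,7-i-9)..min(2,7-i):
  i=0: j in [0,2] -> 3
  i=1: j in [0,2] -> 3
  i=2: j in [0,2] -> 3
  i=3: j in [0,2] -> 3
H(7) = 3+3+3+3 = 12


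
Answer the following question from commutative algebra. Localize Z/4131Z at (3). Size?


3-primary part: 4131=3^5*17
Size=3^5=243


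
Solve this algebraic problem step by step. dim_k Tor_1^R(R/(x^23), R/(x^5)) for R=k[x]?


Tor_1(R/I,R/J)=(I cap J)/IJ=(x^23)/(x^28)
dim=28-23=min(23,5)=5


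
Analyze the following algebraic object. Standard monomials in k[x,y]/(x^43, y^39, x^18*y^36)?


k[x,y]/I, I = (x^43, y^39, x^18*y^36)
Rect: 43x39=1677. Corner: (43-18)x(39-36)=75.
dim = 1677-75 = 1602


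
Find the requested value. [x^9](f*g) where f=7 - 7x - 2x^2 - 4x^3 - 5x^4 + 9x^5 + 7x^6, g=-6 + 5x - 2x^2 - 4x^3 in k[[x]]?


[x^9] = sum a_i*b_j, i+j=9
  7*-4=-28
Sum=-28


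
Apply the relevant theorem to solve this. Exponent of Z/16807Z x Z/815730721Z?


Exponent = lcm of the cyclic orders; pairwise coprime => product.
7^5*13^8=16807*815730721=13709986227847


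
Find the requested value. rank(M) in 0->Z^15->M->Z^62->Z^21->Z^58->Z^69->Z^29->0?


Alt sum=0:
(-1)^0*15 + (-1)^1*? + (-1)^2*62 + (-1)^3*21 + (-1)^4*58 + (-1)^5*69 + (-1)^6*29=0
rank(M)=74


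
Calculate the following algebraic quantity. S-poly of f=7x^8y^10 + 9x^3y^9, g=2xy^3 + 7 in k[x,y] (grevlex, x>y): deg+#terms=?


LT(f)=7x^8y^10, LT(g)=2xy^3
lcm(LM)=x^8y^10
S(f,g) (scaled by 14 to clear denominators) = 2*f - 7x^7y^7*g = -49x^7y^7 + 18x^3y^9
2 terms, deg 14.
14+2=16


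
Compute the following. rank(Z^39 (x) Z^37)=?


rank(M(x)N) = rank(M)*rank(N)
39*37 = 1443


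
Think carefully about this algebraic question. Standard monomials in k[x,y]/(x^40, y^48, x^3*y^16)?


k[x,y]/I, I = (x^40, y^48, x^3*y^16)
Rect: 40x48=1920. Corner: (40-3)x(48-16)=1184.
dim = 1920-1184 = 736


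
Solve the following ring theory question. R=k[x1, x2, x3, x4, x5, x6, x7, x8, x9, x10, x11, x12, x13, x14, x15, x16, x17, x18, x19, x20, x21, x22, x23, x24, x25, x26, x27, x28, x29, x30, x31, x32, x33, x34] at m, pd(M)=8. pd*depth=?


pd+depth=34
depth=34-8=26
pd*depth=8*26=208


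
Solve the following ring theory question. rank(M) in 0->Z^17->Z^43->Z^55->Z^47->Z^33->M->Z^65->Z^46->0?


Alt sum=0:
(-1)^0*17 + (-1)^1*43 + (-1)^2*55 + (-1)^3*47 + (-1)^4*33 + (-1)^5*? + (-1)^6*65 + (-1)^7*46=0
rank(M)=34


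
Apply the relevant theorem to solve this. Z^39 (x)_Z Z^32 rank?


rank(M(x)N) = rank(M)*rank(N)
39*32 = 1248


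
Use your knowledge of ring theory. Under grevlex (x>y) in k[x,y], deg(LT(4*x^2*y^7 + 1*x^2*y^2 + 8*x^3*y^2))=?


LT: 4*x^2*y^7
deg_x=2, deg_y=7
Total=2+7=9


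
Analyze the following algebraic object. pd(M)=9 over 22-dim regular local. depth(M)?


pd+depth=depth(R)=22
depth=22-9=13


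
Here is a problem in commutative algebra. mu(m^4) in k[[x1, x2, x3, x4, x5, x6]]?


C(n+d-1,d)=C(9,4)=126


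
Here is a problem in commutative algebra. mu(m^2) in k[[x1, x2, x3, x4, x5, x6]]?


C(n+d-1,d)=C(7,2)=21


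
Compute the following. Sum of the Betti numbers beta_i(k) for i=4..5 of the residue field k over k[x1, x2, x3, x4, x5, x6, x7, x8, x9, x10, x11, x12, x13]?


Koszul resolution: beta_i(k)=C(n,i), n=13
C(13,4)=715, C(13,5)=1287
Sum=2002


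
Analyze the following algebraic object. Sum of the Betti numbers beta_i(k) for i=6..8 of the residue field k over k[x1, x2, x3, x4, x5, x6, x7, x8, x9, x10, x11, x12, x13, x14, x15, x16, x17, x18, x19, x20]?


Koszul resolution: beta_i(k)=C(n,i), n=20
C(20,6)=38760, C(20,7)=77520, C(20,8)=125970
Sum=242250


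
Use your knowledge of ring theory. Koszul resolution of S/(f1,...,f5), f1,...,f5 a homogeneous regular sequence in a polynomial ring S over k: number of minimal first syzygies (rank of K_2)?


Regular sequence => Koszul complex is the minimal free resolution.
Syz_1 minimally generated by Koszul relations f_i*e_j - f_j*e_i (i<j): mu(Syz_1) = beta_2 = C(m,2) = m(m-1)/2
m=5
5*4/2 = 10


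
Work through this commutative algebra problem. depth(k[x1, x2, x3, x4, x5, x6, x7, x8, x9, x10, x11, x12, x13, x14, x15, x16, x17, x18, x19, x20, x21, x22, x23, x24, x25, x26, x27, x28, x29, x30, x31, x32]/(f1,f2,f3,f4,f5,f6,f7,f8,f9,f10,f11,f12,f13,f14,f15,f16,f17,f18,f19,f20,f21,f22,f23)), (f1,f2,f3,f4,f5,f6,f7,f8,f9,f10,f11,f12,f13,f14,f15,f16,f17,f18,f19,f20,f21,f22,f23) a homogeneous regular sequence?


depth(R)=32
depth(R/I)=32-23=9


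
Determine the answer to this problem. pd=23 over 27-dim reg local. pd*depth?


pd+depth=27
depth=27-23=4
pd*depth=23*4=92


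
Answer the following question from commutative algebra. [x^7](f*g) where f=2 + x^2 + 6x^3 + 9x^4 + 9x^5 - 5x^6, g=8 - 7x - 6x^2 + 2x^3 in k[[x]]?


[x^7] = sum a_i*b_j, i+j=7
  9*2=18
  9*-6=-54
  -5*-7=35
Sum=-1


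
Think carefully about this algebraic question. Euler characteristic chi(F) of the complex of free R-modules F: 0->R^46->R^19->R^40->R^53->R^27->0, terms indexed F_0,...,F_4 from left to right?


chi = sum (-1)^i * rank:
(-1)^0*46=46
(-1)^1*19=-19
(-1)^2*40=40
(-1)^3*53=-53
(-1)^4*27=27
chi=41


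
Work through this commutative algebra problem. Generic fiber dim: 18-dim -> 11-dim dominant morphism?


dim(fiber)=dim(X)-dim(Y)=18-11=7


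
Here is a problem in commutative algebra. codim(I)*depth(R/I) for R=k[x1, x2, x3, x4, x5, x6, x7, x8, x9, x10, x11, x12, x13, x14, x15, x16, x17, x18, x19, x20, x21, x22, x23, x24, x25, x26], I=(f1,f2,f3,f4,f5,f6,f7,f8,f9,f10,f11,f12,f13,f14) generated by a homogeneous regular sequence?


codim=14, depth=dim(R/I)=26-14=12
Product=14*12=168


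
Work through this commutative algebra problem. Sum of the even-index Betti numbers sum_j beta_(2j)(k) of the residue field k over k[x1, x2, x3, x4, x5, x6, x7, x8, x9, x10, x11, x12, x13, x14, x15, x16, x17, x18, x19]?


Koszul resolution: beta_i(k)=C(n,i), n=19
sum_even C(19,i) = 2^(n-1) = 2^18 = 262144


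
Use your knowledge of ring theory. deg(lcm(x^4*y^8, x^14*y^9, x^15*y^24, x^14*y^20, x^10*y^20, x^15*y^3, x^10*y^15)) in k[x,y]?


lcm = componentwise max:
x: max(4,14,15,14,10,15,10)=15
y: max(8,9,24,20,20,3,15)=24
Total=15+24=39


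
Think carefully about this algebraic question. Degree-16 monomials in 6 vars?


C(d+n-1,n-1)=C(21,5)=20349


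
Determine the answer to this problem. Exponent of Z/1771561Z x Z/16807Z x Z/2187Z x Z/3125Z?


Exponent = lcm of the cyclic orders; pairwise coprime => product.
11^6*7^5*3^7*5^5=1771561*16807*2187*3125=203490957702965625


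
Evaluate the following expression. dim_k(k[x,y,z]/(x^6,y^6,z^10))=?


Basis: x^iy^jz^k, i<6,j<6,k<10
6*6*10=360


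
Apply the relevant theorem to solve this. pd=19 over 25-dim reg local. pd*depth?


pd+depth=25
depth=25-19=6
pd*depth=19*6=114


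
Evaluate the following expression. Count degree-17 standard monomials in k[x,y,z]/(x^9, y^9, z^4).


Need i<9, j<9, k<4 with i+j+k=17.
For each i, j ranges over max(0,17-i-3)..min(8,17-i):
  i=0: j in [14,8] -> 0
  i=1: j in [13,8] -> 0
  i=2: j in [12,8] -> 0
  i=3: j in [11,8] -> 0
  i=4: j in [10,8] -> 0
  i=5: j in [9,8] -> 0
  i=6: j in [8,8] -> 1
  i=7: j in [7,8] -> 2
  i=8: j in [6,8] -> 3
H(17) = 0+0+0+0+0+0+1+2+3 = 6


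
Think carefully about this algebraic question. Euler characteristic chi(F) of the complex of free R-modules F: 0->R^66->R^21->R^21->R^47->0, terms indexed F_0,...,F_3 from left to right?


chi = sum (-1)^i * rank:
(-1)^0*66=66
(-1)^1*21=-21
(-1)^2*21=21
(-1)^3*47=-47
chi=19


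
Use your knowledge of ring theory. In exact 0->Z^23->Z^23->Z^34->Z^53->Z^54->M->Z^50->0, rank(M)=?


Alt sum=0:
(-1)^0*23 + (-1)^1*23 + (-1)^2*34 + (-1)^3*53 + (-1)^4*54 + (-1)^5*? + (-1)^6*50=0
rank(M)=85


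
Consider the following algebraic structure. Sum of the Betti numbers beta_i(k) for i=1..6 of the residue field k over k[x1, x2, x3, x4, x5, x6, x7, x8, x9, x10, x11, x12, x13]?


Koszul resolution: beta_i(k)=C(n,i), n=13
C(13,1)=13, C(13,2)=78, C(13,3)=286, C(13,4)=715, C(13,5)=1287, C(13,6)=1716
Sum=4095


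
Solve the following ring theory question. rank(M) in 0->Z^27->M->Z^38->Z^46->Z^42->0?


Alt sum=0:
(-1)^0*27 + (-1)^1*? + (-1)^2*38 + (-1)^3*46 + (-1)^4*42=0
rank(M)=61


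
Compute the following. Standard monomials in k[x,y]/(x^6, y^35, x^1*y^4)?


k[x,y]/I, I = (x^6, y^35, x^1*y^4)
Rect: 6x35=210. Corner: (6-1)x(35-4)=155.
dim = 210-155 = 55


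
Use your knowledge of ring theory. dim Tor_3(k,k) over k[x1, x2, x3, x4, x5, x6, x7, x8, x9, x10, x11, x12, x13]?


Koszul: C(n,i)=C(13,3)=286


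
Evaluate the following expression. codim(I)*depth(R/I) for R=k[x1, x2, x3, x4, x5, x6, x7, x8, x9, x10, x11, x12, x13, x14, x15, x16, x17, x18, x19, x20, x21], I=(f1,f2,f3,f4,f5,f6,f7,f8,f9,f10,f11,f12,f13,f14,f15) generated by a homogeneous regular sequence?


codim=15, depth=dim(R/I)=21-15=6
Product=15*6=90


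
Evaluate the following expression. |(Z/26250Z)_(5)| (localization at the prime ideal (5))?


5-primary part: 26250=5^4*42
Size=5^4=625


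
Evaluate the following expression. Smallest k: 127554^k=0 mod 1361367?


127554^k mod 1361367:
k=1: 127554
k=2: 325899
k=3: 379701
k=4: 388962
k=5: 0
First zero at k = 5


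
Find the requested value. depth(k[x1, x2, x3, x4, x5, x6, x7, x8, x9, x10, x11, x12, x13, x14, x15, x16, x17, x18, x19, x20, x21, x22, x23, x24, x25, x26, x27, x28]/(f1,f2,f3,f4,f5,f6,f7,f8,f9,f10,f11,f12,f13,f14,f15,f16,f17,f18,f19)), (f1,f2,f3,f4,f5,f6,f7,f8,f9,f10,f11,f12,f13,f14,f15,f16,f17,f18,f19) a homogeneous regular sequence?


depth(R)=28
depth(R/I)=28-19=9


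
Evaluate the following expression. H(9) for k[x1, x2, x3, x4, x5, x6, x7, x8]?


C(d+n-1,n-1)=C(16,7)=11440


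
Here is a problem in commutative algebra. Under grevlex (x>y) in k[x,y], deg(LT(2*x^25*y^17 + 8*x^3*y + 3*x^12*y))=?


LT: 2*x^25*y^17
deg_x=25, deg_y=17
Total=25+17=42


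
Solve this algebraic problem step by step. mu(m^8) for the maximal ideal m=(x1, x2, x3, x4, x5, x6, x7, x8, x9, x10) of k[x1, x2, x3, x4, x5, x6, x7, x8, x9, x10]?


Graded Nakayama: mu(m^d) = dim_k (m^d/m^(d+1)) = #degree-8 monomials in 10 vars
C(n+d-1,d)=C(17,8)=24310


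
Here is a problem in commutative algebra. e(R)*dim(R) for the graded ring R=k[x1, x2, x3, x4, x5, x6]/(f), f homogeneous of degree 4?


e(R)=deg(f)=4, dim(R)=6-1=5
e*dim=4*5=20


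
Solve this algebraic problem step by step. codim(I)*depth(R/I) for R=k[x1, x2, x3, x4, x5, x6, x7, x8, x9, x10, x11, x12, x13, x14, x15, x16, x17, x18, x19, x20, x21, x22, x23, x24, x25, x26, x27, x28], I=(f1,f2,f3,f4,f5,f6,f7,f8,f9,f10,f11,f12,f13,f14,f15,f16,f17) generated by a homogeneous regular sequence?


codim=17, depth=dim(R/I)=28-17=11
Product=17*11=187


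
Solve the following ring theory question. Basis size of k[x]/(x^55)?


Basis: 1,x,...,x^54
dim=55


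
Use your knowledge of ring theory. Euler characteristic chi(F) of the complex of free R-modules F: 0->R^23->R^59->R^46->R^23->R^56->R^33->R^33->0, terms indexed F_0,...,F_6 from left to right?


chi = sum (-1)^i * rank:
(-1)^0*23=23
(-1)^1*59=-59
(-1)^2*46=46
(-1)^3*23=-23
(-1)^4*56=56
(-1)^5*33=-33
(-1)^6*33=33
chi=43


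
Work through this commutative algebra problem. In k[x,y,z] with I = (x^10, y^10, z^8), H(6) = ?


Need i<10, j<10, k<8 with i+j+k=6.
For each i, j ranges over max(0,6-i-7)..min(9,6-i):
  i=0: j in [0,6] -> 7
  i=1: j in [0,5] -> 6
  i=2: j in [0,4] -> 5
  i=3: j in [0,3] -> 4
  i=4: j in [0,2] -> 3
  i=5: j in [0,1] -> 2
  i=6: j in [0,0] -> 1
H(6) = 7+6+5+4+3+2+1 = 28


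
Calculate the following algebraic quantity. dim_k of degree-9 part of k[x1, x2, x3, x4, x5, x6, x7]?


C(d+n-1,n-1)=C(15,6)=5005


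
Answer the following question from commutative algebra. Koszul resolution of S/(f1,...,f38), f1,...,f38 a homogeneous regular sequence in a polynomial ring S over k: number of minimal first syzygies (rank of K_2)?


Regular sequence => Koszul complex is the minimal free resolution.
Syz_1 minimally generated by Koszul relations f_i*e_j - f_j*e_i (i<j): mu(Syz_1) = beta_2 = C(m,2) = m(m-1)/2
m=38
38*37/2 = 703


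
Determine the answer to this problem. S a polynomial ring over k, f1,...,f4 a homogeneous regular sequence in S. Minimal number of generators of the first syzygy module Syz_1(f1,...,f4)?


Regular sequence => Koszul complex is the minimal free resolution.
Syz_1 minimally generated by Koszul relations f_i*e_j - f_j*e_i (i<j): mu(Syz_1) = beta_2 = C(m,2) = m(m-1)/2
m=4
4*3/2 = 6


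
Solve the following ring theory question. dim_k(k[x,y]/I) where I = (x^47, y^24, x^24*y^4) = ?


k[x,y]/I, I = (x^47, y^24, x^24*y^4)
Rect: 47x24=1128. Corner: (47-24)x(24-4)=460.
dim = 1128-460 = 668


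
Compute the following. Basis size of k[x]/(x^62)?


Basis: 1,x,...,x^61
dim=62


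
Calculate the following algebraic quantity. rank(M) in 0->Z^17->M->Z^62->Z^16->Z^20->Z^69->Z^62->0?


Alt sum=0:
(-1)^0*17 + (-1)^1*? + (-1)^2*62 + (-1)^3*16 + (-1)^4*20 + (-1)^5*69 + (-1)^6*62=0
rank(M)=76


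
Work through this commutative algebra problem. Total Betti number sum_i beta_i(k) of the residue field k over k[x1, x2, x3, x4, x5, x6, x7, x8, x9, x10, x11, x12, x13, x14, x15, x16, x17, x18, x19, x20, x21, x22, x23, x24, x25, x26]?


Koszul resolution: beta_i(k)=C(n,i), n=26
sum_i C(26,i) = 2^26 = 67108864


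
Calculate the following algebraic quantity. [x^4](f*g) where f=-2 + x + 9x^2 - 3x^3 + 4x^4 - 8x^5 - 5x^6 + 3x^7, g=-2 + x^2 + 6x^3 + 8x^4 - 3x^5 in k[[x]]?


[x^4] = sum a_i*b_j, i+j=4
  -2*8=-16
  1*6=6
  9*1=9
  4*-2=-8
Sum=-9


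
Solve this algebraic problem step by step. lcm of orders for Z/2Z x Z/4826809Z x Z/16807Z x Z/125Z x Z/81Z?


Exponent = lcm of the cyclic orders; pairwise coprime => product.
2^1*13^6*7^5*5^3*3^4=2*4826809*16807*125*81=1642764621975750


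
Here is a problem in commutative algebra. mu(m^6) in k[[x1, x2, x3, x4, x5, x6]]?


C(n+d-1,d)=C(11,6)=462


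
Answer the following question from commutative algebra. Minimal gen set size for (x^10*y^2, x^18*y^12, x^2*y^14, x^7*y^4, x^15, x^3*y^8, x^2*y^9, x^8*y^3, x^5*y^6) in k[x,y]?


Remove redundant (divisible by others).
x^18*y^12 redundant.
x^2*y^14 redundant.
Min: x^15, x^10*y^2, x^8*y^3, x^7*y^4, x^5*y^6, x^3*y^8, x^2*y^9
Count=7


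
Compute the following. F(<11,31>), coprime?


gcd(11,31)=1 => F=ab-a-b=11*31-11-31=341-42=299


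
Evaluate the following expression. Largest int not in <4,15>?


gcd(4,15)=1 => F=ab-a-b=4*15-4-15=60-19=41


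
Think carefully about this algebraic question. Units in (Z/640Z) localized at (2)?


Local ring = Z/128Z.
phi(128) = 2^6*(2-1) = 64


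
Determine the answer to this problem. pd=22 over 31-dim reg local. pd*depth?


pd+depth=31
depth=31-22=9
pd*depth=22*9=198


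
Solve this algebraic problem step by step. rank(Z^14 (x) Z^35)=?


rank(M(x)N) = rank(M)*rank(N)
14*35 = 490


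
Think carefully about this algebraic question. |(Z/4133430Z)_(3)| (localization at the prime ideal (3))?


3-primary part: 4133430=3^10*70
Size=3^10=59049
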